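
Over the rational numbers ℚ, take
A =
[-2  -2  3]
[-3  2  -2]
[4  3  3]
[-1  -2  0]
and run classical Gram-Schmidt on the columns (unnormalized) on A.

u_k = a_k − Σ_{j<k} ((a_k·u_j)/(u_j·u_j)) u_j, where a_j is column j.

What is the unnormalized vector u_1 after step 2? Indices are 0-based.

Step 1: u_0 = a_0 = (-2, -3, 4, -1).
Step 2: u_1 = a_1 − (2/5)·u_0 = (-6/5, 16/5, 7/5, -8/5).

u_1 = (-6/5, 16/5, 7/5, -8/5)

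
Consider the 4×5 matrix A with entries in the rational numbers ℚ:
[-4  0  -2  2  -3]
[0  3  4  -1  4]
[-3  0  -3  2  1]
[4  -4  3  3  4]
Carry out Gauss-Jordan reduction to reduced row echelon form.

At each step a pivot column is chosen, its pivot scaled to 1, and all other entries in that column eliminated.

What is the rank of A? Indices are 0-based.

rank = 4

[1] R0 /= -4  ⇒  (1, 0, 1/2, -1/2, 3/4)
     R2 -= -3·R0  ⇒  (0, 0, -3/2, 1/2, 13/4)
     R3 -= 4·R0  ⇒  (0, -4, 1, 5, 1)
[2] R1 /= 3  ⇒  (0, 1, 4/3, -1/3, 4/3)
     R3 -= -4·R1  ⇒  (0, 0, 19/3, 11/3, 19/3)
[3] R2 /= -3/2  ⇒  (0, 0, 1, -1/3, -13/6)
     R0 -= 1/2·R2  ⇒  (1, 0, 0, -1/3, 11/6)
     R1 -= 4/3·R2  ⇒  (0, 1, 0, 1/9, 38/9)
     R3 -= 19/3·R2  ⇒  (0, 0, 0, 52/9, 361/18)
[4] R3 /= 52/9  ⇒  (0, 0, 0, 1, 361/104)
     R0 -= -1/3·R3  ⇒  (1, 0, 0, 0, 311/104)
     R1 -= 1/9·R3  ⇒  (0, 1, 0, 0, 399/104)
     R2 -= -1/3·R3  ⇒  (0, 0, 1, 0, -105/104)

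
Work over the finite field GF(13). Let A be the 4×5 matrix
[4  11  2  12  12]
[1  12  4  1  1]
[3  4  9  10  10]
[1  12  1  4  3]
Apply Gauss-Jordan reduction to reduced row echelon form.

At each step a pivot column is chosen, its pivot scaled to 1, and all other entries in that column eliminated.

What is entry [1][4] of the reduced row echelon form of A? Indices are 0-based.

M[1][4] = 5

pivot(0,0)=4: scale R0 → (1, 6, 7, 3, 3)
  clear (1,0): R1 −= (1)R0 → (0, 6, 10, 11, 11)
  clear (2,0): R2 −= (3)R0 → (0, 12, 1, 1, 1)
  clear (3,0): R3 −= (1)R0 → (0, 6, 7, 1, 0)
pivot(1,1)=6: scale R1 → (0, 1, 6, 4, 4)
  clear (0,1): R0 −= (6)R1 → (1, 0, 10, 5, 5)
  clear (2,1): R2 −= (12)R1 → (0, 0, 7, 5, 5)
  clear (3,1): R3 −= (6)R1 → (0, 0, 10, 3, 2)
pivot(2,2)=7: scale R2 → (0, 0, 1, 10, 10)
  clear (0,2): R0 −= (10)R2 → (1, 0, 0, 9, 9)
  clear (1,2): R1 −= (6)R2 → (0, 1, 0, 9, 9)
  clear (3,2): R3 −= (10)R2 → (0, 0, 0, 7, 6)
pivot(3,3)=7: scale R3 → (0, 0, 0, 1, 12)
  clear (0,3): R0 −= (9)R3 → (1, 0, 0, 0, 5)
  clear (1,3): R1 −= (9)R3 → (0, 1, 0, 0, 5)
  clear (2,3): R2 −= (10)R3 → (0, 0, 1, 0, 7)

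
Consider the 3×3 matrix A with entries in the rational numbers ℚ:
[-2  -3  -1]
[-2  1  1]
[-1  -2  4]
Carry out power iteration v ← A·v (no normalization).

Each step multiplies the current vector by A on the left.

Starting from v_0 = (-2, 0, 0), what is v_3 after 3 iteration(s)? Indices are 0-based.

v_3 = (54, 38, 10)

v_0 = (-2, 0, 0).
v_1 = A·v_0 = (4, 4, 2).
v_2 = A·v_1 = (-22, -2, -4).
v_3 = A·v_2 = (54, 38, 10).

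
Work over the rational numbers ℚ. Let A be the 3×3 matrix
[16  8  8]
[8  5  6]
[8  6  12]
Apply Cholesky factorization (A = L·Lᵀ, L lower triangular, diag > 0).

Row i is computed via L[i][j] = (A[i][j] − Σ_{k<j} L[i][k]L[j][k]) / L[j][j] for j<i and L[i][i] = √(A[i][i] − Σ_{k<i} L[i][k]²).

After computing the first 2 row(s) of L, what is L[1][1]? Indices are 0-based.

L[1][1] = 1

Step 1: L[0][0] = √(16) = 4.
  L[1][0] = (8) / L[0][0] = 2.
Step 2: L[1][1] = √(1) = 1.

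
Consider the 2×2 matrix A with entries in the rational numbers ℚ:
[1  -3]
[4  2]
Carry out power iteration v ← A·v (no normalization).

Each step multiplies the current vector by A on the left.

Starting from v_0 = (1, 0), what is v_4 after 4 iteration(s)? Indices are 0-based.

v_4 = (13, -228)

v_0 = (1, 0).
v_1 = A·v_0 = (1, 4).
v_2 = A·v_1 = (-11, 12).
v_3 = A·v_2 = (-47, -20).
v_4 = A·v_3 = (13, -228).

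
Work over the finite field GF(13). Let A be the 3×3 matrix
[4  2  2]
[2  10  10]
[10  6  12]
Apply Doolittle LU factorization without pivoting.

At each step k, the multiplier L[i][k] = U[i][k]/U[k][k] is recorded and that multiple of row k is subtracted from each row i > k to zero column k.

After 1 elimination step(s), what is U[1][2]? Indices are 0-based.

Step 1: pivot at (0,0) is 4.
  row1 ← row1 − (7)·row0  ⇒  L[1][0]=7, U row1=(0, 9, 9)
  row2 ← row2 − (9)·row0  ⇒  L[2][0]=9, U row2=(0, 1, 7)

U[1][2] = 9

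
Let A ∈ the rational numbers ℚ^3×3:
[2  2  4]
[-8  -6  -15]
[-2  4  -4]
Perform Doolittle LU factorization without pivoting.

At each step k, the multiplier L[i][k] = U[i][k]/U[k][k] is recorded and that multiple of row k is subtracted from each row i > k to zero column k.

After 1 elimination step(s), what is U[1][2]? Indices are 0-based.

k=0: U[0][0]=2
  eliminate (1,0): mult=-4, new row 1: (0, 2, 1); set L[1][0]=-4
  eliminate (2,0): mult=-1, new row 2: (0, 6, 0); set L[2][0]=-1

U[1][2] = 1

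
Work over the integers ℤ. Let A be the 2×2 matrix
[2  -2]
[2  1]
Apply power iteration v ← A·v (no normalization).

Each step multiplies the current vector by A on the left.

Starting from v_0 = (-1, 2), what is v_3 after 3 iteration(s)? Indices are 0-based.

v_0 = (-1, 2).
v_1 = A·v_0 = (-6, 0).
v_2 = A·v_1 = (-12, -12).
v_3 = A·v_2 = (0, -36).

v_3 = (0, -36)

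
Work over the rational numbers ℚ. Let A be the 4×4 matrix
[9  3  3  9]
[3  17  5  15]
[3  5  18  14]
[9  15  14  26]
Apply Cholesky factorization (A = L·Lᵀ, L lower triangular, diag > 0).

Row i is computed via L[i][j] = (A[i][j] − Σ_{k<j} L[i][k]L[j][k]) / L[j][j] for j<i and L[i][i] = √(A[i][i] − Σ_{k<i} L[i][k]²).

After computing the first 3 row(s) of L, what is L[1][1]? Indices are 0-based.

L[1][1] = 4

Step 1: L[0][0] = √(9) = 3.
  L[1][0] = (3) / L[0][0] = 1.
Step 2: L[1][1] = √(16) = 4.
  L[2][0] = (3) / L[0][0] = 1.
  L[2][1] = (4) / L[1][1] = 1.
Step 3: L[2][2] = √(16) = 4.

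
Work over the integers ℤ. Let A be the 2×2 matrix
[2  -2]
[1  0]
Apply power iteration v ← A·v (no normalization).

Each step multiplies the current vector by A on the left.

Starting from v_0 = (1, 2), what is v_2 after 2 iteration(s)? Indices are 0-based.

v_0 = (1, 2).
v_1 = A·v_0 = (-2, 1).
v_2 = A·v_1 = (-6, -2).

v_2 = (-6, -2)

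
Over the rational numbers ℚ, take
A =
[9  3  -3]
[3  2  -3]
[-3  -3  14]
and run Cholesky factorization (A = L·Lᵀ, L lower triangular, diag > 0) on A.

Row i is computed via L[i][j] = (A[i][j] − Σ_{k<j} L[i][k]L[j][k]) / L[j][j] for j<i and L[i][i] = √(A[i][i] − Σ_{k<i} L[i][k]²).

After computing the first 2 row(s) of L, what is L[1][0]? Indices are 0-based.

Step 1: L[0][0] = √(9) = 3.
  L[1][0] = (3) / L[0][0] = 1.
Step 2: L[1][1] = √(1) = 1.

L[1][0] = 1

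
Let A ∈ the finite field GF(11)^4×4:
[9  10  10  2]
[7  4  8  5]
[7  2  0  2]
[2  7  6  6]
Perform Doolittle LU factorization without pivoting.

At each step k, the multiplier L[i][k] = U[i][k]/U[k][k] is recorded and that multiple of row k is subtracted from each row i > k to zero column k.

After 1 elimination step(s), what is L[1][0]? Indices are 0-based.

L[1][0] = 2

k=0: U[0][0]=9
  eliminate (1,0): mult=2, new row 1: (0, 6, 10, 1); set L[1][0]=2
  eliminate (2,0): mult=2, new row 2: (0, 4, 2, 9); set L[2][0]=2
  eliminate (3,0): mult=10, new row 3: (0, 6, 5, 8); set L[3][0]=10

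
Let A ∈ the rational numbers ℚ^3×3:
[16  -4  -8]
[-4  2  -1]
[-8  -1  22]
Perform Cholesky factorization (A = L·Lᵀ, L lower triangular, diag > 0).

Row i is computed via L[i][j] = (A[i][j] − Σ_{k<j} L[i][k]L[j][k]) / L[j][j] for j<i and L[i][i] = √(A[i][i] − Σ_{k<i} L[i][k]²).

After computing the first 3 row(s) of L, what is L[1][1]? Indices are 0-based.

Step 1: L[0][0] = √(16) = 4.
  L[1][0] = (-4) / L[0][0] = -1.
Step 2: L[1][1] = √(1) = 1.
  L[2][0] = (-8) / L[0][0] = -2.
  L[2][1] = (-3) / L[1][1] = -3.
Step 3: L[2][2] = √(9) = 3.

L[1][1] = 1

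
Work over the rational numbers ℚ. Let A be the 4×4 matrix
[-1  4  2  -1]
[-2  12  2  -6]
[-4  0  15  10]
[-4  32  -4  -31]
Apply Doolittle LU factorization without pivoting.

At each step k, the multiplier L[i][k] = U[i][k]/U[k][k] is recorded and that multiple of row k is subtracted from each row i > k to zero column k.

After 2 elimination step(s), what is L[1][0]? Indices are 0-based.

L[1][0] = 2

[col 0] pivot -1
  R1 -= 2*R0 → (0, 4, -2, -4)  (L[1][0] := 2)
  R2 -= 4*R0 → (0, -16, 7, 14)  (L[2][0] := 4)
  R3 -= 4*R0 → (0, 16, -12, -27)  (L[3][0] := 4)
[col 1] pivot 4
  R2 -= -4*R1 → (0, 0, -1, -2)  (L[2][1] := -4)
  R3 -= 4*R1 → (0, 0, -4, -11)  (L[3][1] := 4)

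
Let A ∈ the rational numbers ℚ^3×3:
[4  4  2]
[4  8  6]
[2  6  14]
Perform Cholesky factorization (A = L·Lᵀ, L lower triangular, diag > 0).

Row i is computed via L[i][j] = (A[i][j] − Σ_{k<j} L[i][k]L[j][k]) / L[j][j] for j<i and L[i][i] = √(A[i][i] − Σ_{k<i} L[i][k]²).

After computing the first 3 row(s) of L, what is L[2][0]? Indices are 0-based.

L[2][0] = 1

Step 1: L[0][0] = √(4) = 2.
  L[1][0] = (4) / L[0][0] = 2.
Step 2: L[1][1] = √(4) = 2.
  L[2][0] = (2) / L[0][0] = 1.
  L[2][1] = (4) / L[1][1] = 2.
Step 3: L[2][2] = √(9) = 3.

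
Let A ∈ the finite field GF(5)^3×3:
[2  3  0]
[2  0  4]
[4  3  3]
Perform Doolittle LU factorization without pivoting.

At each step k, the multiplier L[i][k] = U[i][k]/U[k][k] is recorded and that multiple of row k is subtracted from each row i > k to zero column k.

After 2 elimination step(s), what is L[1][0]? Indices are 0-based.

L[1][0] = 1

k=0: U[0][0]=2
  eliminate (1,0): mult=1, new row 1: (0, 2, 4); set L[1][0]=1
  eliminate (2,0): mult=2, new row 2: (0, 2, 3); set L[2][0]=2
k=1: U[1][1]=2
  eliminate (2,1): mult=1, new row 2: (0, 0, 4); set L[2][1]=1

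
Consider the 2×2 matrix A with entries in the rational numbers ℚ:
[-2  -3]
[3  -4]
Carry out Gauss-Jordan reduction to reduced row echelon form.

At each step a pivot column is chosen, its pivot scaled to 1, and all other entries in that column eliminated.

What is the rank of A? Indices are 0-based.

rank = 2

step 1: normalize row 0 (÷-2) = (1, 3/2)
  row 1: subtract 3×row0 = (0, -17/2)
step 2: normalize row 1 (÷-17/2) = (0, 1)
  row 0: subtract 3/2×row1 = (1, 0)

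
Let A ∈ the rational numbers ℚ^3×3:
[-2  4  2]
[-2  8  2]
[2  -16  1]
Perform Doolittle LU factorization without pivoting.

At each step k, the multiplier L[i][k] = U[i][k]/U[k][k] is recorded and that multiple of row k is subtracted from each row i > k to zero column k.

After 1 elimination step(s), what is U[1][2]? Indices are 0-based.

U[1][2] = 0

Step 1: pivot at (0,0) is -2.
  row1 ← row1 − (1)·row0  ⇒  L[1][0]=1, U row1=(0, 4, 0)
  row2 ← row2 − (-1)·row0  ⇒  L[2][0]=-1, U row2=(0, -12, 3)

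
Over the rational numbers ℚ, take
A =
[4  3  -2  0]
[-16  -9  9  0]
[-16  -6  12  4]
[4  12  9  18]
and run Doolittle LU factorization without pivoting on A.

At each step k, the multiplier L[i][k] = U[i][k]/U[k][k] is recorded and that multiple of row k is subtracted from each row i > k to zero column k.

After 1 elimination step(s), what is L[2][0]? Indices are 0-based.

Step 1: pivot at (0,0) is 4.
  row1 ← row1 − (-4)·row0  ⇒  L[1][0]=-4, U row1=(0, 3, 1, 0)
  row2 ← row2 − (-4)·row0  ⇒  L[2][0]=-4, U row2=(0, 6, 4, 4)
  row3 ← row3 − (1)·row0  ⇒  L[3][0]=1, U row3=(0, 9, 11, 18)

L[2][0] = -4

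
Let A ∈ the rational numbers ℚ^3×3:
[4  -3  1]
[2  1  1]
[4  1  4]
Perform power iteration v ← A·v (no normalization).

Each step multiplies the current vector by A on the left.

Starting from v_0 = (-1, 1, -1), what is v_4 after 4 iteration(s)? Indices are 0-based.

v_4 = (-422, -796, -2249)

v_0 = (-1, 1, -1).
v_1 = A·v_0 = (-8, -2, -7).
v_2 = A·v_1 = (-33, -25, -62).
v_3 = A·v_2 = (-119, -153, -405).
v_4 = A·v_3 = (-422, -796, -2249).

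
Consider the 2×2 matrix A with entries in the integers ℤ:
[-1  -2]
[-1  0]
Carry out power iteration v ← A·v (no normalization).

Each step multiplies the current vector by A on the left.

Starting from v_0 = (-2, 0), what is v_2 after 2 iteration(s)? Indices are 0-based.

v_0 = (-2, 0).
v_1 = A·v_0 = (2, 2).
v_2 = A·v_1 = (-6, -2).

v_2 = (-6, -2)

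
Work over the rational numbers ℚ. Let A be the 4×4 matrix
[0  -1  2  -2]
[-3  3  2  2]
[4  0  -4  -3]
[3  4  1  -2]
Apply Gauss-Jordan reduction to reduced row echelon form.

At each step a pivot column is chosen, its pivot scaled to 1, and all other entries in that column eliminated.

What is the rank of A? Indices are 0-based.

[1] R0 <-> R1
[1] R0 /= -3  ⇒  (1, -1, -2/3, -2/3)
     R2 -= 4·R0  ⇒  (0, 4, -4/3, -1/3)
     R3 -= 3·R0  ⇒  (0, 7, 3, 0)
[2] R1 /= -1  ⇒  (0, 1, -2, 2)
     R0 -= -1·R1  ⇒  (1, 0, -8/3, 4/3)
     R2 -= 4·R1  ⇒  (0, 0, 20/3, -25/3)
     R3 -= 7·R1  ⇒  (0, 0, 17, -14)
[3] R2 /= 20/3  ⇒  (0, 0, 1, -5/4)
     R0 -= -8/3·R2  ⇒  (1, 0, 0, -2)
     R1 -= -2·R2  ⇒  (0, 1, 0, -1/2)
     R3 -= 17·R2  ⇒  (0, 0, 0, 29/4)
[4] R3 /= 29/4  ⇒  (0, 0, 0, 1)
     R0 -= -2·R3  ⇒  (1, 0, 0, 0)
     R1 -= -1/2·R3  ⇒  (0, 1, 0, 0)
     R2 -= -5/4·R3  ⇒  (0, 0, 1, 0)

rank = 4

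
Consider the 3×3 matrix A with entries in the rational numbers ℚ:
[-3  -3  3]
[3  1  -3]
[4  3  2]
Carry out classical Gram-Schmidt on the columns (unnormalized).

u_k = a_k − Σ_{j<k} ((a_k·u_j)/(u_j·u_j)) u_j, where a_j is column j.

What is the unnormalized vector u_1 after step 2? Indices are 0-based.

Step 1: u_0 = a_0 = (-3, 3, 4).
Step 2: u_1 = a_1 − (12/17)·u_0 = (-15/17, -19/17, 3/17).

u_1 = (-15/17, -19/17, 3/17)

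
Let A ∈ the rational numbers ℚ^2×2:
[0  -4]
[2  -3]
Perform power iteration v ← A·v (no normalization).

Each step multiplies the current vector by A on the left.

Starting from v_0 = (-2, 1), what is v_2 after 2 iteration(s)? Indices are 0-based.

v_0 = (-2, 1).
v_1 = A·v_0 = (-4, -7).
v_2 = A·v_1 = (28, 13).

v_2 = (28, 13)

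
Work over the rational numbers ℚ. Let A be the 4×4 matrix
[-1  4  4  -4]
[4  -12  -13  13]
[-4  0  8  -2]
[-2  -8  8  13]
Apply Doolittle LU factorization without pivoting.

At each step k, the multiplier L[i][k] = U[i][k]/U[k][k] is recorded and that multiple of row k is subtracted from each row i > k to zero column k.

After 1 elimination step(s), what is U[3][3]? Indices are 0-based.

U[3][3] = 21

Step 1: pivot at (0,0) is -1.
  row1 ← row1 − (-4)·row0  ⇒  L[1][0]=-4, U row1=(0, 4, 3, -3)
  row2 ← row2 − (4)·row0  ⇒  L[2][0]=4, U row2=(0, -16, -8, 14)
  row3 ← row3 − (2)·row0  ⇒  L[3][0]=2, U row3=(0, -16, 0, 21)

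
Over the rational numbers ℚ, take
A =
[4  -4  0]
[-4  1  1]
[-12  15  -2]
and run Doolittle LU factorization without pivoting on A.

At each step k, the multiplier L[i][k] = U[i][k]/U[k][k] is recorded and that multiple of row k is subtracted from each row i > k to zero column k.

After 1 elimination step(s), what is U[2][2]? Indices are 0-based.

U[2][2] = -2

[col 0] pivot 4
  R1 -= -1*R0 → (0, -3, 1)  (L[1][0] := -1)
  R2 -= -3*R0 → (0, 3, -2)  (L[2][0] := -3)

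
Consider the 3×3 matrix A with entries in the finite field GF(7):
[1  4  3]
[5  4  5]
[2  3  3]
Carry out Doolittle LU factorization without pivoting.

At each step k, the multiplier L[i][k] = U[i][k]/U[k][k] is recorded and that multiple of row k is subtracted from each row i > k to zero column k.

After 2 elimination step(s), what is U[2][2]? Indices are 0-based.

[col 0] pivot 1
  R1 -= 5*R0 → (0, 5, 4)  (L[1][0] := 5)
  R2 -= 2*R0 → (0, 2, 4)  (L[2][0] := 2)
[col 1] pivot 5
  R2 -= 6*R1 → (0, 0, 1)  (L[2][1] := 6)

U[2][2] = 1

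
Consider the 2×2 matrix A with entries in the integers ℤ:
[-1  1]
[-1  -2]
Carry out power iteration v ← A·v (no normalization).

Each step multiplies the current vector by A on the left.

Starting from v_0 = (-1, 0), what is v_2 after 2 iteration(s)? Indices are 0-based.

v_0 = (-1, 0).
v_1 = A·v_0 = (1, 1).
v_2 = A·v_1 = (0, -3).

v_2 = (0, -3)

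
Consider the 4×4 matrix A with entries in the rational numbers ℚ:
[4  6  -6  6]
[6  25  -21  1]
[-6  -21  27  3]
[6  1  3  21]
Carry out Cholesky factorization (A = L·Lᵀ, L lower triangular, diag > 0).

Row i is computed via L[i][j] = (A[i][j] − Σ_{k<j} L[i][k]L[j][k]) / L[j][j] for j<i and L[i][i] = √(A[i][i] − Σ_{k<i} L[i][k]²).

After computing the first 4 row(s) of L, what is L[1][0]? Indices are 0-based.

L[1][0] = 3

Step 1: L[0][0] = √(4) = 2.
  L[1][0] = (6) / L[0][0] = 3.
Step 2: L[1][1] = √(16) = 4.
  L[2][0] = (-6) / L[0][0] = -3.
  L[2][1] = (-12) / L[1][1] = -3.
Step 3: L[2][2] = √(9) = 3.
  L[3][0] = (6) / L[0][0] = 3.
  L[3][1] = (-8) / L[1][1] = -2.
  L[3][2] = (6) / L[2][2] = 2.
Step 4: L[3][3] = √(4) = 2.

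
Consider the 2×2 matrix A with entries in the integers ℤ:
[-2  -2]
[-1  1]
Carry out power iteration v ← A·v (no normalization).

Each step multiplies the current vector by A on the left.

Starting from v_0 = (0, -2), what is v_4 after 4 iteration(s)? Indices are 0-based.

v_4 = (-36, -22)

v_0 = (0, -2).
v_1 = A·v_0 = (4, -2).
v_2 = A·v_1 = (-4, -6).
v_3 = A·v_2 = (20, -2).
v_4 = A·v_3 = (-36, -22).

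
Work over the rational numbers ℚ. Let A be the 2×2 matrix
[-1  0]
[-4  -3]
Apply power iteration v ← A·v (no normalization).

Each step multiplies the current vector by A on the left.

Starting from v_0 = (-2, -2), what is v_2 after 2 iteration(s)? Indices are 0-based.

v_0 = (-2, -2).
v_1 = A·v_0 = (2, 14).
v_2 = A·v_1 = (-2, -50).

v_2 = (-2, -50)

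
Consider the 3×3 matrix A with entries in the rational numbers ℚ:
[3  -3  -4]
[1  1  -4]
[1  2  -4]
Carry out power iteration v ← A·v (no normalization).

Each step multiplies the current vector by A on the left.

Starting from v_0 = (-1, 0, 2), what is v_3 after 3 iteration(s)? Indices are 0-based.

v_3 = (14, 18, 34)

v_0 = (-1, 0, 2).
v_1 = A·v_0 = (-11, -9, -9).
v_2 = A·v_1 = (30, 16, 7).
v_3 = A·v_2 = (14, 18, 34).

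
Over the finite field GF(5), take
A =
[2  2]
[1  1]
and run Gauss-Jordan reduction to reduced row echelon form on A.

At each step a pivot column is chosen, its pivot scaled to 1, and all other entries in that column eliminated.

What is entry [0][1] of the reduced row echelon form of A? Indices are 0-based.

pivot(0,0)=2: scale R0 → (1, 1)
  clear (1,0): R1 −= (1)R0 → (0, 0)
col 1: no nonzero at/below row 1; advance.

M[0][1] = 1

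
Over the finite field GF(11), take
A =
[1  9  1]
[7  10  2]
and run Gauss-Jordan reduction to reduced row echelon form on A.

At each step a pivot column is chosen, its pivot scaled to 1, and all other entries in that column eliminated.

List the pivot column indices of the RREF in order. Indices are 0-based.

[1] R0 /= 1  ⇒  (1, 9, 1)
     R1 -= 7·R0  ⇒  (0, 2, 6)
[2] R1 /= 2  ⇒  (0, 1, 3)
     R0 -= 9·R1  ⇒  (1, 0, 7)

pivot columns: 0, 1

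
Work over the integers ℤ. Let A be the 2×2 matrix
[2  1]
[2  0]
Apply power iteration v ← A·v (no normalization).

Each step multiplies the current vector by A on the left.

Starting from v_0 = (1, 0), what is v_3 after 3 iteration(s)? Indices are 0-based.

v_0 = (1, 0).
v_1 = A·v_0 = (2, 2).
v_2 = A·v_1 = (6, 4).
v_3 = A·v_2 = (16, 12).

v_3 = (16, 12)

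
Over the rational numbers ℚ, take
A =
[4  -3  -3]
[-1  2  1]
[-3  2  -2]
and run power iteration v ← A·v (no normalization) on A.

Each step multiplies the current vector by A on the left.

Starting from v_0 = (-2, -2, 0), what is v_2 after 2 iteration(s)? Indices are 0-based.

v_0 = (-2, -2, 0).
v_1 = A·v_0 = (-2, -2, 2).
v_2 = A·v_1 = (-8, 0, -2).

v_2 = (-8, 0, -2)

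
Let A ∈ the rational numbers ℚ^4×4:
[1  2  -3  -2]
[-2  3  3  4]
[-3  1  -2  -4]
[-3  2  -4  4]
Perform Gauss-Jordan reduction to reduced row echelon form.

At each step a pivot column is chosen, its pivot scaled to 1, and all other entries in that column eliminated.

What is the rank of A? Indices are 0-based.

[1] R0 /= 1  ⇒  (1, 2, -3, -2)
     R1 -= -2·R0  ⇒  (0, 7, -3, 0)
     R2 -= -3·R0  ⇒  (0, 7, -11, -10)
     R3 -= -3·R0  ⇒  (0, 8, -13, -2)
[2] R1 /= 7  ⇒  (0, 1, -3/7, 0)
     R0 -= 2·R1  ⇒  (1, 0, -15/7, -2)
     R2 -= 7·R1  ⇒  (0, 0, -8, -10)
     R3 -= 8·R1  ⇒  (0, 0, -67/7, -2)
[3] R2 /= -8  ⇒  (0, 0, 1, 5/4)
     R0 -= -15/7·R2  ⇒  (1, 0, 0, 19/28)
     R1 -= -3/7·R2  ⇒  (0, 1, 0, 15/28)
     R3 -= -67/7·R2  ⇒  (0, 0, 0, 279/28)
[4] R3 /= 279/28  ⇒  (0, 0, 0, 1)
     R0 -= 19/28·R3  ⇒  (1, 0, 0, 0)
     R1 -= 15/28·R3  ⇒  (0, 1, 0, 0)
     R2 -= 5/4·R3  ⇒  (0, 0, 1, 0)

rank = 4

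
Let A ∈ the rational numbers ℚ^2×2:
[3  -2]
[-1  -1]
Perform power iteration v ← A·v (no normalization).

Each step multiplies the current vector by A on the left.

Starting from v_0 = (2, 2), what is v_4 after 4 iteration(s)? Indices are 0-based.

v_0 = (2, 2).
v_1 = A·v_0 = (2, -4).
v_2 = A·v_1 = (14, 2).
v_3 = A·v_2 = (38, -16).
v_4 = A·v_3 = (146, -22).

v_4 = (146, -22)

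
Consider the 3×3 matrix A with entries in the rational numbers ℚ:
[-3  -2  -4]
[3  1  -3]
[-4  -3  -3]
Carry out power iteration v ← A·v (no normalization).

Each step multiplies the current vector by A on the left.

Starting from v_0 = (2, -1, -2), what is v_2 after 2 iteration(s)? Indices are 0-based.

v_2 = (-38, 20, -52)

v_0 = (2, -1, -2).
v_1 = A·v_0 = (4, 11, 1).
v_2 = A·v_1 = (-38, 20, -52).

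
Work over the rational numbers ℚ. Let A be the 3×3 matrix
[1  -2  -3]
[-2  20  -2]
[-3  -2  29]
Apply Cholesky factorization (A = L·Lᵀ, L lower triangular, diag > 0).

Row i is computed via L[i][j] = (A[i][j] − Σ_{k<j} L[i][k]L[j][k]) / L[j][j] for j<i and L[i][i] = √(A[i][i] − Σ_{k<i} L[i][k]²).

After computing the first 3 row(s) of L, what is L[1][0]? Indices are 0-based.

L[1][0] = -2

Step 1: L[0][0] = √(1) = 1.
  L[1][0] = (-2) / L[0][0] = -2.
Step 2: L[1][1] = √(16) = 4.
  L[2][0] = (-3) / L[0][0] = -3.
  L[2][1] = (-8) / L[1][1] = -2.
Step 3: L[2][2] = √(16) = 4.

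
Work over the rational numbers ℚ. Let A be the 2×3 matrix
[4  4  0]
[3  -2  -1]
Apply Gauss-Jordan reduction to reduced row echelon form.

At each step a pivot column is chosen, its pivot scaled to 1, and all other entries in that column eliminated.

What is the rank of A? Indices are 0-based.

[1] R0 /= 4  ⇒  (1, 1, 0)
     R1 -= 3·R0  ⇒  (0, -5, -1)
[2] R1 /= -5  ⇒  (0, 1, 1/5)
     R0 -= 1·R1  ⇒  (1, 0, -1/5)

rank = 2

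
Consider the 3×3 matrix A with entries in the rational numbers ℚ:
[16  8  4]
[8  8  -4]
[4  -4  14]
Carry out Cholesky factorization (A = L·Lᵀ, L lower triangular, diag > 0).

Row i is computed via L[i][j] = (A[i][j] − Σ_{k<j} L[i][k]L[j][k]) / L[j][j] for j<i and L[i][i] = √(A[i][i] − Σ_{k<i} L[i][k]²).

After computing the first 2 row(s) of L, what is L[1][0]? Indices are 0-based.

L[1][0] = 2

Step 1: L[0][0] = √(16) = 4.
  L[1][0] = (8) / L[0][0] = 2.
Step 2: L[1][1] = √(4) = 2.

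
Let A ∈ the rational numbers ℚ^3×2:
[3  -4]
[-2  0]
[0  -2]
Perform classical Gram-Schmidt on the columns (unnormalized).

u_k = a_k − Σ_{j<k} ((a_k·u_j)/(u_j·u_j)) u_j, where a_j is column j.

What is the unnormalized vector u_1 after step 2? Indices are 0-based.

u_1 = (-16/13, -24/13, -2)

Step 1: u_0 = a_0 = (3, -2, 0).
Step 2: u_1 = a_1 − (-12/13)·u_0 = (-16/13, -24/13, -2).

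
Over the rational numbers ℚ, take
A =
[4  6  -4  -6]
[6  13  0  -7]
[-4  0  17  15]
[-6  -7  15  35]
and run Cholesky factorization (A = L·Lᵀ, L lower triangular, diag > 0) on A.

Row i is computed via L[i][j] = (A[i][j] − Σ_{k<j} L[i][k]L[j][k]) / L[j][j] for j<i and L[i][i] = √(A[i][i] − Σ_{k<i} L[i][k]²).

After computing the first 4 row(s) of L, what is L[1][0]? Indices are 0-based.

Step 1: L[0][0] = √(4) = 2.
  L[1][0] = (6) / L[0][0] = 3.
Step 2: L[1][1] = √(4) = 2.
  L[2][0] = (-4) / L[0][0] = -2.
  L[2][1] = (6) / L[1][1] = 3.
Step 3: L[2][2] = √(4) = 2.
  L[3][0] = (-6) / L[0][0] = -3.
  L[3][1] = (2) / L[1][1] = 1.
  L[3][2] = (6) / L[2][2] = 3.
Step 4: L[3][3] = √(16) = 4.

L[1][0] = 3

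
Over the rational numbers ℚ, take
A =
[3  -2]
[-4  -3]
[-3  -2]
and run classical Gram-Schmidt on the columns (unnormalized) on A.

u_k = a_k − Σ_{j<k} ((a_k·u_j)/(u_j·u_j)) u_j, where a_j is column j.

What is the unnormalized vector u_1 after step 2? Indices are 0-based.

Step 1: u_0 = a_0 = (3, -4, -3).
Step 2: u_1 = a_1 − (6/17)·u_0 = (-52/17, -27/17, -16/17).

u_1 = (-52/17, -27/17, -16/17)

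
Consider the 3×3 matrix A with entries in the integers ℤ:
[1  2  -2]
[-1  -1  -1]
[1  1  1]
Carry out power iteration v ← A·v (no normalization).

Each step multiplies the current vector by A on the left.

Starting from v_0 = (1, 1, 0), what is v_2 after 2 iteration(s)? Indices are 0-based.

v_2 = (-5, -3, 3)

v_0 = (1, 1, 0).
v_1 = A·v_0 = (3, -2, 2).
v_2 = A·v_1 = (-5, -3, 3).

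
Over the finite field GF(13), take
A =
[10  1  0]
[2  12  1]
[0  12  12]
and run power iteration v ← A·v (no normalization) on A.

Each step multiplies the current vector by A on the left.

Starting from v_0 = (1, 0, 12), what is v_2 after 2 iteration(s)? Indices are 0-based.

v_2 = (10, 7, 11)

v_0 = (1, 0, 12).
v_1 = A·v_0 = (10, 1, 1).
v_2 = A·v_1 = (10, 7, 11).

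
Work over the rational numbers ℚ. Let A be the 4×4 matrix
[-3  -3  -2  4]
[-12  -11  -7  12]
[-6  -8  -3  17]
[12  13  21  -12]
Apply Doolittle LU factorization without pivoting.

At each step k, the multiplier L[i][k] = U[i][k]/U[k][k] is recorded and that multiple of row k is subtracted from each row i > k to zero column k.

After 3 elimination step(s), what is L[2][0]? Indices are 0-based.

L[2][0] = 2

Step 1: pivot at (0,0) is -3.
  row1 ← row1 − (4)·row0  ⇒  L[1][0]=4, U row1=(0, 1, 1, -4)
  row2 ← row2 − (2)·row0  ⇒  L[2][0]=2, U row2=(0, -2, 1, 9)
  row3 ← row3 − (-4)·row0  ⇒  L[3][0]=-4, U row3=(0, 1, 13, 4)
Step 2: pivot at (1,1) is 1.
  row2 ← row2 − (-2)·row1  ⇒  L[2][1]=-2, U row2=(0, 0, 3, 1)
  row3 ← row3 − (1)·row1  ⇒  L[3][1]=1, U row3=(0, 0, 12, 8)
Step 3: pivot at (2,2) is 3.
  row3 ← row3 − (4)·row2  ⇒  L[3][2]=4, U row3=(0, 0, 0, 4)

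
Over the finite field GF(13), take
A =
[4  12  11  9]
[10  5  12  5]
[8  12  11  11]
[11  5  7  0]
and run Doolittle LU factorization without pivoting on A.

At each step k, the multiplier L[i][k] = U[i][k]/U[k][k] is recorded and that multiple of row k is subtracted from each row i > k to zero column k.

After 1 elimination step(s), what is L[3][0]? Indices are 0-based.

L[3][0] = 6

[col 0] pivot 4
  R1 -= 9*R0 → (0, 1, 4, 2)  (L[1][0] := 9)
  R2 -= 2*R0 → (0, 1, 2, 6)  (L[2][0] := 2)
  R3 -= 6*R0 → (0, 11, 6, 11)  (L[3][0] := 6)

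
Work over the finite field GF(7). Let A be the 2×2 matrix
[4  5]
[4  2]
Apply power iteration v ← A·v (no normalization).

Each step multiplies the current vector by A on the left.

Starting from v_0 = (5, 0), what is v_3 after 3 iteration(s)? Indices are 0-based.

v_0 = (5, 0).
v_1 = A·v_0 = (6, 6).
v_2 = A·v_1 = (5, 1).
v_3 = A·v_2 = (4, 1).

v_3 = (4, 1)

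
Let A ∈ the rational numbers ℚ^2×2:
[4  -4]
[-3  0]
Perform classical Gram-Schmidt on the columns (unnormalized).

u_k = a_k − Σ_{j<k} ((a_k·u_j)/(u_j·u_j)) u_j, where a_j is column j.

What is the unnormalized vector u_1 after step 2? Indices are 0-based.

Step 1: u_0 = a_0 = (4, -3).
Step 2: u_1 = a_1 − (-16/25)·u_0 = (-36/25, -48/25).

u_1 = (-36/25, -48/25)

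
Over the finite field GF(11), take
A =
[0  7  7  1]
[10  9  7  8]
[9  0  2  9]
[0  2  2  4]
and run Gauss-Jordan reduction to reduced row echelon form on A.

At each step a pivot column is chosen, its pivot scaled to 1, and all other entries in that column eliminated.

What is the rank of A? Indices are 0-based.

rank = 4

pivot(0,0): swap R0↔R1
pivot(0,0)=10: scale R0 → (1, 2, 4, 3)
  clear (2,0): R2 −= (9)R0 → (0, 4, 10, 4)
pivot(1,1)=7: scale R1 → (0, 1, 1, 8)
  clear (0,1): R0 −= (2)R1 → (1, 0, 2, 9)
  clear (2,1): R2 −= (4)R1 → (0, 0, 6, 5)
  clear (3,1): R3 −= (2)R1 → (0, 0, 0, 10)
pivot(2,2)=6: scale R2 → (0, 0, 1, 10)
  clear (0,2): R0 −= (2)R2 → (1, 0, 0, 0)
  clear (1,2): R1 −= (1)R2 → (0, 1, 0, 9)
pivot(3,3)=10: scale R3 → (0, 0, 0, 1)
  clear (1,3): R1 −= (9)R3 → (0, 1, 0, 0)
  clear (2,3): R2 −= (10)R3 → (0, 0, 1, 0)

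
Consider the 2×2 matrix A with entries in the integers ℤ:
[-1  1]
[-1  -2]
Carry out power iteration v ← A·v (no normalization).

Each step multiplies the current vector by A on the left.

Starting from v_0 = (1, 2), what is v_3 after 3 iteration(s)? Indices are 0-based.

v_3 = (15, -12)

v_0 = (1, 2).
v_1 = A·v_0 = (1, -5).
v_2 = A·v_1 = (-6, 9).
v_3 = A·v_2 = (15, -12).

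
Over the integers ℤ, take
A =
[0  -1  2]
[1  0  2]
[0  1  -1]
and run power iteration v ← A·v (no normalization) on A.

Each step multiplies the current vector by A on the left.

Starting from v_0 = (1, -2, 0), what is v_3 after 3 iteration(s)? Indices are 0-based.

v_0 = (1, -2, 0).
v_1 = A·v_0 = (2, 1, -2).
v_2 = A·v_1 = (-5, -2, 3).
v_3 = A·v_2 = (8, 1, -5).

v_3 = (8, 1, -5)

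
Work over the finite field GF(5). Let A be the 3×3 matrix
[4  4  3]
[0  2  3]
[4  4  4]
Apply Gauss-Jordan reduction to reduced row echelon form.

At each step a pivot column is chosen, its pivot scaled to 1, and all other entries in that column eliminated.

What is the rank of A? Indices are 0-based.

rank = 3

pivot(0,0)=4: scale R0 → (1, 1, 2)
  clear (2,0): R2 −= (4)R0 → (0, 0, 1)
pivot(1,1)=2: scale R1 → (0, 1, 4)
  clear (0,1): R0 −= (1)R1 → (1, 0, 3)
pivot(2,2)=1: scale R2 → (0, 0, 1)
  clear (0,2): R0 −= (3)R2 → (1, 0, 0)
  clear (1,2): R1 −= (4)R2 → (0, 1, 0)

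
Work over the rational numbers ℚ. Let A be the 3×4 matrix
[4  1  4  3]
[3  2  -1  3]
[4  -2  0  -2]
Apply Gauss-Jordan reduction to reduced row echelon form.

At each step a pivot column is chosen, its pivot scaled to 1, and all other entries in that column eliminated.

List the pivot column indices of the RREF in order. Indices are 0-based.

pivot columns: 0, 1, 2

pivot(0,0)=4: scale R0 → (1, 1/4, 1, 3/4)
  clear (1,0): R1 −= (3)R0 → (0, 5/4, -4, 3/4)
  clear (2,0): R2 −= (4)R0 → (0, -3, -4, -5)
pivot(1,1)=5/4: scale R1 → (0, 1, -16/5, 3/5)
  clear (0,1): R0 −= (1/4)R1 → (1, 0, 9/5, 3/5)
  clear (2,1): R2 −= (-3)R1 → (0, 0, -68/5, -16/5)
pivot(2,2)=-68/5: scale R2 → (0, 0, 1, 4/17)
  clear (0,2): R0 −= (9/5)R2 → (1, 0, 0, 3/17)
  clear (1,2): R1 −= (-16/5)R2 → (0, 1, 0, 23/17)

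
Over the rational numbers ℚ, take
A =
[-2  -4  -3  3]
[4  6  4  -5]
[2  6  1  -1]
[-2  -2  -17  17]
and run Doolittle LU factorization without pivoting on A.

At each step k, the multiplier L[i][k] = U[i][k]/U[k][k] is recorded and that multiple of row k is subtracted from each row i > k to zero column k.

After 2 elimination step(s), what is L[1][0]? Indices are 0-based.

L[1][0] = -2

k=0: U[0][0]=-2
  eliminate (1,0): mult=-2, new row 1: (0, -2, -2, 1); set L[1][0]=-2
  eliminate (2,0): mult=-1, new row 2: (0, 2, -2, 2); set L[2][0]=-1
  eliminate (3,0): mult=1, new row 3: (0, 2, -14, 14); set L[3][0]=1
k=1: U[1][1]=-2
  eliminate (2,1): mult=-1, new row 2: (0, 0, -4, 3); set L[2][1]=-1
  eliminate (3,1): mult=-1, new row 3: (0, 0, -16, 15); set L[3][1]=-1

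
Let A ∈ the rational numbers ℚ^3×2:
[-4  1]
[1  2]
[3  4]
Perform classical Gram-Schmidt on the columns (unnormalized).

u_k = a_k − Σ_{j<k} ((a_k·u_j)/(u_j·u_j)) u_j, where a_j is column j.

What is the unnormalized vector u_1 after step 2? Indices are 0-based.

Step 1: u_0 = a_0 = (-4, 1, 3).
Step 2: u_1 = a_1 − (5/13)·u_0 = (33/13, 21/13, 37/13).

u_1 = (33/13, 21/13, 37/13)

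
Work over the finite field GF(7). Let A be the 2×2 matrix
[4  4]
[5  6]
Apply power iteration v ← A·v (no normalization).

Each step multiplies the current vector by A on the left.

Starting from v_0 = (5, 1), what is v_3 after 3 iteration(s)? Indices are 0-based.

v_0 = (5, 1).
v_1 = A·v_0 = (3, 3).
v_2 = A·v_1 = (3, 5).
v_3 = A·v_2 = (4, 3).

v_3 = (4, 3)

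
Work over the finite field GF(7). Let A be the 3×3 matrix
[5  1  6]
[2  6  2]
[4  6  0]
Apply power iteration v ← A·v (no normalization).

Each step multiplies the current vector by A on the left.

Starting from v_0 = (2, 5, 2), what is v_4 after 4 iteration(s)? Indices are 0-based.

v_4 = (2, 5, 6)

v_0 = (2, 5, 2).
v_1 = A·v_0 = (6, 3, 3).
v_2 = A·v_1 = (2, 1, 0).
v_3 = A·v_2 = (4, 3, 0).
v_4 = A·v_3 = (2, 5, 6).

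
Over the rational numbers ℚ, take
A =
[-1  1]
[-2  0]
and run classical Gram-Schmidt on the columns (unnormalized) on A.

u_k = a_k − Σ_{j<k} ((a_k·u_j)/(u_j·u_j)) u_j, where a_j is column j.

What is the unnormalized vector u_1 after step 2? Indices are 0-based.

Step 1: u_0 = a_0 = (-1, -2).
Step 2: u_1 = a_1 − (-1/5)·u_0 = (4/5, -2/5).

u_1 = (4/5, -2/5)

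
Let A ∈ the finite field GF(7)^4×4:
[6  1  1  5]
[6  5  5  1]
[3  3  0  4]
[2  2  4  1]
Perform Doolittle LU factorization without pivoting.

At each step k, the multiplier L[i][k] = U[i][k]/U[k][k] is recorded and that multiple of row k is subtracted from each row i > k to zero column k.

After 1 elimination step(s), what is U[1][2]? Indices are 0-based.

Step 1: pivot at (0,0) is 6.
  row1 ← row1 − (1)·row0  ⇒  L[1][0]=1, U row1=(0, 4, 4, 3)
  row2 ← row2 − (4)·row0  ⇒  L[2][0]=4, U row2=(0, 6, 3, 5)
  row3 ← row3 − (5)·row0  ⇒  L[3][0]=5, U row3=(0, 4, 6, 4)

U[1][2] = 4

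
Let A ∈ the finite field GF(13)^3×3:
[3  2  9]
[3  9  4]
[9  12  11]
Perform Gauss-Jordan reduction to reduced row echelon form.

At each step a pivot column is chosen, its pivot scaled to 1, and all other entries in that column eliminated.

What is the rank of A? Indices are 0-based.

[1] R0 /= 3  ⇒  (1, 5, 3)
     R1 -= 3·R0  ⇒  (0, 7, 8)
     R2 -= 9·R0  ⇒  (0, 6, 10)
[2] R1 /= 7  ⇒  (0, 1, 3)
     R0 -= 5·R1  ⇒  (1, 0, 1)
     R2 -= 6·R1  ⇒  (0, 0, 5)
[3] R2 /= 5  ⇒  (0, 0, 1)
     R0 -= 1·R2  ⇒  (1, 0, 0)
     R1 -= 3·R2  ⇒  (0, 1, 0)

rank = 3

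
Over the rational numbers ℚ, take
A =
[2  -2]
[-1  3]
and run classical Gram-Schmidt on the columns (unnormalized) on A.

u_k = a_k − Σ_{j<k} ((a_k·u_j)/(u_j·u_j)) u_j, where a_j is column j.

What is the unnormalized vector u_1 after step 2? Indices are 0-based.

Step 1: u_0 = a_0 = (2, -1).
Step 2: u_1 = a_1 − (-7/5)·u_0 = (4/5, 8/5).

u_1 = (4/5, 8/5)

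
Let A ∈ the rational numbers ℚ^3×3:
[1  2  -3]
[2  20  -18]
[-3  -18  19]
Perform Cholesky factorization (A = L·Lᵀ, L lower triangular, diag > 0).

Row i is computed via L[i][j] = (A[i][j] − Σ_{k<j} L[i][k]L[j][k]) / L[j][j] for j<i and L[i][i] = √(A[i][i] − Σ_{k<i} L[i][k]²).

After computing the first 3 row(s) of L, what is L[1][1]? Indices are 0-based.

Step 1: L[0][0] = √(1) = 1.
  L[1][0] = (2) / L[0][0] = 2.
Step 2: L[1][1] = √(16) = 4.
  L[2][0] = (-3) / L[0][0] = -3.
  L[2][1] = (-12) / L[1][1] = -3.
Step 3: L[2][2] = √(1) = 1.

L[1][1] = 4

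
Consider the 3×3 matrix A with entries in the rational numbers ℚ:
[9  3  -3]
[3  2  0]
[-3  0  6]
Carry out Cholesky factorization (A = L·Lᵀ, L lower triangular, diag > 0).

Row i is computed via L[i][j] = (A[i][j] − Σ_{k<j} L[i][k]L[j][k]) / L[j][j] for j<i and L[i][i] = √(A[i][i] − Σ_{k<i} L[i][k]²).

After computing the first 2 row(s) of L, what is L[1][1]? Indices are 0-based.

Step 1: L[0][0] = √(9) = 3.
  L[1][0] = (3) / L[0][0] = 1.
Step 2: L[1][1] = √(1) = 1.

L[1][1] = 1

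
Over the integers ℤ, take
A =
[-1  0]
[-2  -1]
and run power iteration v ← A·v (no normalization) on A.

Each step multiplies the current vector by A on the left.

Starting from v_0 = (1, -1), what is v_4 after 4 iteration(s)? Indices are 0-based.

v_0 = (1, -1).
v_1 = A·v_0 = (-1, -1).
v_2 = A·v_1 = (1, 3).
v_3 = A·v_2 = (-1, -5).
v_4 = A·v_3 = (1, 7).

v_4 = (1, 7)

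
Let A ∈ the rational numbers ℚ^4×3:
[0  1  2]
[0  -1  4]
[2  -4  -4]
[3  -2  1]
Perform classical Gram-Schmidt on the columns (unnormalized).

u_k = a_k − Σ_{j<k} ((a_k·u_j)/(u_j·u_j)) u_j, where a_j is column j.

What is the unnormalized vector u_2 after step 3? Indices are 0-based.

u_2 = (47/45, 223/45, -22/15, 44/45)

Step 1: u_0 = a_0 = (0, 0, 2, 3).
Step 2: u_1 = a_1 − (-14/13)·u_0 = (1, -1, -24/13, 16/13).
Step 3: u_2 = a_2 − (-5/13)·u_0 − (43/45)·u_1 = (47/45, 223/45, -22/15, 44/45).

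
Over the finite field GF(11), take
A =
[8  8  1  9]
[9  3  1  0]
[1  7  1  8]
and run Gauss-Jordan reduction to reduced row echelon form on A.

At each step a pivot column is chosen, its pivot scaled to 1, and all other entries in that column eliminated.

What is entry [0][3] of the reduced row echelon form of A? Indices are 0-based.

M[0][3] = 6

[1] R0 /= 8  ⇒  (1, 1, 7, 8)
     R1 -= 9·R0  ⇒  (0, 5, 4, 5)
     R2 -= 1·R0  ⇒  (0, 6, 5, 0)
[2] R1 /= 5  ⇒  (0, 1, 3, 1)
     R0 -= 1·R1  ⇒  (1, 0, 4, 7)
     R2 -= 6·R1  ⇒  (0, 0, 9, 5)
[3] R2 /= 9  ⇒  (0, 0, 1, 3)
     R0 -= 4·R2  ⇒  (1, 0, 0, 6)
     R1 -= 3·R2  ⇒  (0, 1, 0, 3)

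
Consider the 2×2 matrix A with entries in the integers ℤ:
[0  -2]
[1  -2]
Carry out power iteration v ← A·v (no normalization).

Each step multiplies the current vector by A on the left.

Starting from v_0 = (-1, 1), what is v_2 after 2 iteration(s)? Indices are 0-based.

v_0 = (-1, 1).
v_1 = A·v_0 = (-2, -3).
v_2 = A·v_1 = (6, 4).

v_2 = (6, 4)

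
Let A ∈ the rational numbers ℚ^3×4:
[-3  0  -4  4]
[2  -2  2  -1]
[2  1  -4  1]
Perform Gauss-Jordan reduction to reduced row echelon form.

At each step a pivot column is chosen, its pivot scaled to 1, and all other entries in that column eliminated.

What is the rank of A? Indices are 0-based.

step 1: normalize row 0 (÷-3) = (1, 0, 4/3, -4/3)
  row 1: subtract 2×row0 = (0, -2, -2/3, 5/3)
  row 2: subtract 2×row0 = (0, 1, -20/3, 11/3)
step 2: normalize row 1 (÷-2) = (0, 1, 1/3, -5/6)
  row 2: subtract 1×row1 = (0, 0, -7, 9/2)
step 3: normalize row 2 (÷-7) = (0, 0, 1, -9/14)
  row 0: subtract 4/3×row2 = (1, 0, 0, -10/21)
  row 1: subtract 1/3×row2 = (0, 1, 0, -13/21)

rank = 3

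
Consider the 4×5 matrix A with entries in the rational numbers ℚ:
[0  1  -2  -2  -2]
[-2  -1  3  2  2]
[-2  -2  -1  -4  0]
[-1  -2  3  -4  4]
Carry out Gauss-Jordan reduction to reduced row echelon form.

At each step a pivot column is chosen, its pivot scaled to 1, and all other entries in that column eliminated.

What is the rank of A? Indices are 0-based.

rank = 4

pivot(0,0): swap R0↔R1
pivot(0,0)=-2: scale R0 → (1, 1/2, -3/2, -1, -1)
  clear (2,0): R2 −= (-2)R0 → (0, -1, -4, -6, -2)
  clear (3,0): R3 −= (-1)R0 → (0, -3/2, 3/2, -5, 3)
pivot(1,1)=1: scale R1 → (0, 1, -2, -2, -2)
  clear (0,1): R0 −= (1/2)R1 → (1, 0, -1/2, 0, 0)
  clear (2,1): R2 −= (-1)R1 → (0, 0, -6, -8, -4)
  clear (3,1): R3 −= (-3/2)R1 → (0, 0, -3/2, -8, 0)
pivot(2,2)=-6: scale R2 → (0, 0, 1, 4/3, 2/3)
  clear (0,2): R0 −= (-1/2)R2 → (1, 0, 0, 2/3, 1/3)
  clear (1,2): R1 −= (-2)R2 → (0, 1, 0, 2/3, -2/3)
  clear (3,2): R3 −= (-3/2)R2 → (0, 0, 0, -6, 1)
pivot(3,3)=-6: scale R3 → (0, 0, 0, 1, -1/6)
  clear (0,3): R0 −= (2/3)R3 → (1, 0, 0, 0, 4/9)
  clear (1,3): R1 −= (2/3)R3 → (0, 1, 0, 0, -5/9)
  clear (2,3): R2 −= (4/3)R3 → (0, 0, 1, 0, 8/9)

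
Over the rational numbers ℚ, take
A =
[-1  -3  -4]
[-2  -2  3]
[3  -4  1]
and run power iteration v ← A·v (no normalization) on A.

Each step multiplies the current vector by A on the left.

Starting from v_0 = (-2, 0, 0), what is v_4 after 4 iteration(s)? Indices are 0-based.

v_4 = (-656, 130, 598)

v_0 = (-2, 0, 0).
v_1 = A·v_0 = (2, 4, -6).
v_2 = A·v_1 = (10, -30, -16).
v_3 = A·v_2 = (144, -8, 134).
v_4 = A·v_3 = (-656, 130, 598).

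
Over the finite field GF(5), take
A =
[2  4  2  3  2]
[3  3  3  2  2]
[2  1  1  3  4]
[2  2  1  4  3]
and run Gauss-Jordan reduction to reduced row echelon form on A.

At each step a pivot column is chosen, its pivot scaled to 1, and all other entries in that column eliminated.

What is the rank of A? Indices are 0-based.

pivot(0,0)=2: scale R0 → (1, 2, 1, 4, 1)
  clear (1,0): R1 −= (3)R0 → (0, 2, 0, 0, 4)
  clear (2,0): R2 −= (2)R0 → (0, 2, 4, 0, 2)
  clear (3,0): R3 −= (2)R0 → (0, 3, 4, 1, 1)
pivot(1,1)=2: scale R1 → (0, 1, 0, 0, 2)
  clear (0,1): R0 −= (2)R1 → (1, 0, 1, 4, 2)
  clear (2,1): R2 −= (2)R1 → (0, 0, 4, 0, 3)
  clear (3,1): R3 −= (3)R1 → (0, 0, 4, 1, 0)
pivot(2,2)=4: scale R2 → (0, 0, 1, 0, 2)
  clear (0,2): R0 −= (1)R2 → (1, 0, 0, 4, 0)
  clear (3,2): R3 −= (4)R2 → (0, 0, 0, 1, 2)
pivot(3,3)=1: scale R3 → (0, 0, 0, 1, 2)
  clear (0,3): R0 −= (4)R3 → (1, 0, 0, 0, 2)

rank = 4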